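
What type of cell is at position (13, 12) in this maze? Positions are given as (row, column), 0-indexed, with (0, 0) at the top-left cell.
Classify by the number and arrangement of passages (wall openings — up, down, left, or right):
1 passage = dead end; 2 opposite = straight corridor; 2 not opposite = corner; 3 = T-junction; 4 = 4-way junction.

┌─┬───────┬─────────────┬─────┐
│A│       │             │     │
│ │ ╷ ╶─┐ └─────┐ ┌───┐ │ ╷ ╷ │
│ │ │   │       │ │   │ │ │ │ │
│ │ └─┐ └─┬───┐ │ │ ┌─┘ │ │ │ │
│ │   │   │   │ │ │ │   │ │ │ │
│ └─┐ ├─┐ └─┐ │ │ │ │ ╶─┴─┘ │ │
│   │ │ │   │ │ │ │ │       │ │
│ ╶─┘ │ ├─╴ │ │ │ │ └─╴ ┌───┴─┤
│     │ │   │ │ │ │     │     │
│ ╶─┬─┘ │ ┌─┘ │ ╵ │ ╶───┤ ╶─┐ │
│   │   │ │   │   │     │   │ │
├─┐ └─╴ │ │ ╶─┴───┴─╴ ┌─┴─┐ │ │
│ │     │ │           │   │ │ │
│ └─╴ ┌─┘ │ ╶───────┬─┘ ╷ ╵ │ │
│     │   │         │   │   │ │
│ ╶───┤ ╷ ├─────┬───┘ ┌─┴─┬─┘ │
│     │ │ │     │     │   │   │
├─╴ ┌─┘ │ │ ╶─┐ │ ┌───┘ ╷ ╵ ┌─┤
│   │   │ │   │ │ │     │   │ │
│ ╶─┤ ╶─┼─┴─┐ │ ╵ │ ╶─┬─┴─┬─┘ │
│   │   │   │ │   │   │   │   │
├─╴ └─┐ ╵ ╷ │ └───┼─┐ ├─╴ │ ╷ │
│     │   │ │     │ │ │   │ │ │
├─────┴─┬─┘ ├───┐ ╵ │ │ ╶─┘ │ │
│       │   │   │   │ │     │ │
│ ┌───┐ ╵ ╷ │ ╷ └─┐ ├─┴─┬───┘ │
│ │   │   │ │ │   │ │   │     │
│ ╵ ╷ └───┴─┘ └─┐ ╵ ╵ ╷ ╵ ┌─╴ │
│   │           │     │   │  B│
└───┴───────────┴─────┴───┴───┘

Checking cell at (13, 12):
Number of passages: 2
Cell type: corner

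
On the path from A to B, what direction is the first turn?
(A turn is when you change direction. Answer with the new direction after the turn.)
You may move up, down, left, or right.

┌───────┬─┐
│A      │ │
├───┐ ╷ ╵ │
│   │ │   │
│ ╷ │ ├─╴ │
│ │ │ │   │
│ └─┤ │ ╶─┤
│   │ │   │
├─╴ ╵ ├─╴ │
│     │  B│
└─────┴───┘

Directions: right, right, right, down, right, down, left, down, right, down
First turn direction: down

Solution:

┌───────┬─┐
│A → → ↓│ │
├───┐ ╷ ╵ │
│   │ │↳ ↓│
│ ╷ │ ├─╴ │
│ │ │ │↓ ↲│
│ └─┤ │ ╶─┤
│   │ │↳ ↓│
├─╴ ╵ ├─╴ │
│     │  B│
└─────┴───┘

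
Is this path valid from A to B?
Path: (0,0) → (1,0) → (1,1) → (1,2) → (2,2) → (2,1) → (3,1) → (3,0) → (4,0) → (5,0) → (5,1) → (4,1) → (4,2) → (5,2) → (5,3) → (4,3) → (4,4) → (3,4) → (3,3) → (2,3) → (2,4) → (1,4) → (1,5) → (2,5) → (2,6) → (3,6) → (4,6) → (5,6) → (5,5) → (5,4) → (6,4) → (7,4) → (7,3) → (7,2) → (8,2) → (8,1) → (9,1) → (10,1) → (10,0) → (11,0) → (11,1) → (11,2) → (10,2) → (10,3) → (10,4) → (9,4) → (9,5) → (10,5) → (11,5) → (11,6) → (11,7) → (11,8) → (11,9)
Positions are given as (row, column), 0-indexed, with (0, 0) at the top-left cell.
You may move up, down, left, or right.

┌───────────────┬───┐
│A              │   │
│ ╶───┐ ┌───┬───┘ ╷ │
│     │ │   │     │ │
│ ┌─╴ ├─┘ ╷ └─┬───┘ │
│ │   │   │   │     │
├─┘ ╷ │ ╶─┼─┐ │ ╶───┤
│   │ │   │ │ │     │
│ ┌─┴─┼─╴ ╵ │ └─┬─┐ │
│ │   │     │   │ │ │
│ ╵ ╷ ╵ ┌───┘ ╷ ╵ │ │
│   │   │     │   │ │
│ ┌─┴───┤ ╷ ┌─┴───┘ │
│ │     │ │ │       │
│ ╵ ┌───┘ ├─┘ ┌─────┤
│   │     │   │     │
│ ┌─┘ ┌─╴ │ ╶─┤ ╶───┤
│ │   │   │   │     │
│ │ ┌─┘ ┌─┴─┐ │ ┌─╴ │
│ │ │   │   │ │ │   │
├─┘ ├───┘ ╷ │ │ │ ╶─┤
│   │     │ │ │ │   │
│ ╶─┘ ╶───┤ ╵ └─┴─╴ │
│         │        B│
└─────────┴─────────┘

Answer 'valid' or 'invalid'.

Checking path validity:
Result: All consecutive moves are passable.

valid

Correct solution:

┌───────────────┬───┐
│A              │   │
│ ╶───┐ ┌───┬───┘ ╷ │
│↳ → ↓│ │↱ ↓│     │ │
│ ┌─╴ ├─┘ ╷ └─┬───┘ │
│ │↓ ↲│↱ ↑│↳ ↓│     │
├─┘ ╷ │ ╶─┼─┐ │ ╶───┤
│↓ ↲│ │↑ ↰│ │↓│     │
│ ┌─┴─┼─╴ ╵ │ └─┬─┐ │
│↓│↱ ↓│↱ ↑  │↓  │ │ │
│ ╵ ╷ ╵ ┌───┘ ╷ ╵ │ │
│↳ ↑│↳ ↑│↓ ← ↲│   │ │
│ ┌─┴───┤ ╷ ┌─┴───┘ │
│ │     │↓│ │       │
│ ╵ ┌───┘ ├─┘ ┌─────┤
│   │↓ ← ↲│   │     │
│ ┌─┘ ┌─╴ │ ╶─┤ ╶───┤
│ │↓ ↲│   │   │     │
│ │ ┌─┘ ┌─┴─┐ │ ┌─╴ │
│ │↓│   │↱ ↓│ │ │   │
├─┘ ├───┘ ╷ │ │ │ ╶─┤
│↓ ↲│↱ → ↑│↓│ │ │   │
│ ╶─┘ ╶───┤ ╵ └─┴─╴ │
│↳ → ↑    │↳ → → → B│
└─────────┴─────────┘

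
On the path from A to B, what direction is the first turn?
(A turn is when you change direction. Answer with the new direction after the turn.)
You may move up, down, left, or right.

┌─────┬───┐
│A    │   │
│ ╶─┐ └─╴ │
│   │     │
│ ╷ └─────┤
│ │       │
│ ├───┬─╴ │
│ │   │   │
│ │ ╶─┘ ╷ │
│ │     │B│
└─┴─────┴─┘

Directions: down, right, down, right, right, right, down, down
First turn direction: right

Solution:

┌─────┬───┐
│A    │   │
│ ╶─┐ └─╴ │
│↳ ↓│     │
│ ╷ └─────┤
│ │↳ → → ↓│
│ ├───┬─╴ │
│ │   │  ↓│
│ │ ╶─┘ ╷ │
│ │     │B│
└─┴─────┴─┘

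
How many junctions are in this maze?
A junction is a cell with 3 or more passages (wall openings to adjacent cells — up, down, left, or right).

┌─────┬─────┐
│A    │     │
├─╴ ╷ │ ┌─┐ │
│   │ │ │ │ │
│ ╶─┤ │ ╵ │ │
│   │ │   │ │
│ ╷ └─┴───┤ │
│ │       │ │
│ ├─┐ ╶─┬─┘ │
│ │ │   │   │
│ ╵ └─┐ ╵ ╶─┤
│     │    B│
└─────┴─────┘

Checking each cell for number of passages:

Junctions found (3+ passages):
  (0, 1): 3 passages
  (2, 0): 3 passages
  (3, 2): 3 passages
  (5, 1): 3 passages
  (5, 4): 3 passages
Total junctions: 5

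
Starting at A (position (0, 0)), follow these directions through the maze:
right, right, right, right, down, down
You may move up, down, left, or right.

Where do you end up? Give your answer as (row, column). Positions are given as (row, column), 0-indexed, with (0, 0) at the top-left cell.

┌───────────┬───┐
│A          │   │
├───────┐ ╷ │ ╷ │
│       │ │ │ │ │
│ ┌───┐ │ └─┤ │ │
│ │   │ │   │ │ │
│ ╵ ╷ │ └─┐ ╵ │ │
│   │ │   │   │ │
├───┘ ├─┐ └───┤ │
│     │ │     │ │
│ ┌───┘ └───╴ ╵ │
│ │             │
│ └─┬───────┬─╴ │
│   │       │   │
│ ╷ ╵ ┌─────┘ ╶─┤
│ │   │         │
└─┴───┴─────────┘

Following directions step by step:
Start: (0, 0)
  right: (0, 0) → (0, 1)
  right: (0, 1) → (0, 2)
  right: (0, 2) → (0, 3)
  right: (0, 3) → (0, 4)
  down: (0, 4) → (1, 4)
  down: (1, 4) → (2, 4)
Final position: (2, 4)

Path taken:

┌───────────┬───┐
│A → → → ↓  │   │
├───────┐ ╷ │ ╷ │
│       │↓│ │ │ │
│ ┌───┐ │ └─┤ │ │
│ │   │ │B  │ │ │
│ ╵ ╷ │ └─┐ ╵ │ │
│   │ │   │   │ │
├───┘ ├─┐ └───┤ │
│     │ │     │ │
│ ┌───┘ └───╴ ╵ │
│ │             │
│ └─┬───────┬─╴ │
│   │       │   │
│ ╷ ╵ ┌─────┘ ╶─┤
│ │   │         │
└─┴───┴─────────┘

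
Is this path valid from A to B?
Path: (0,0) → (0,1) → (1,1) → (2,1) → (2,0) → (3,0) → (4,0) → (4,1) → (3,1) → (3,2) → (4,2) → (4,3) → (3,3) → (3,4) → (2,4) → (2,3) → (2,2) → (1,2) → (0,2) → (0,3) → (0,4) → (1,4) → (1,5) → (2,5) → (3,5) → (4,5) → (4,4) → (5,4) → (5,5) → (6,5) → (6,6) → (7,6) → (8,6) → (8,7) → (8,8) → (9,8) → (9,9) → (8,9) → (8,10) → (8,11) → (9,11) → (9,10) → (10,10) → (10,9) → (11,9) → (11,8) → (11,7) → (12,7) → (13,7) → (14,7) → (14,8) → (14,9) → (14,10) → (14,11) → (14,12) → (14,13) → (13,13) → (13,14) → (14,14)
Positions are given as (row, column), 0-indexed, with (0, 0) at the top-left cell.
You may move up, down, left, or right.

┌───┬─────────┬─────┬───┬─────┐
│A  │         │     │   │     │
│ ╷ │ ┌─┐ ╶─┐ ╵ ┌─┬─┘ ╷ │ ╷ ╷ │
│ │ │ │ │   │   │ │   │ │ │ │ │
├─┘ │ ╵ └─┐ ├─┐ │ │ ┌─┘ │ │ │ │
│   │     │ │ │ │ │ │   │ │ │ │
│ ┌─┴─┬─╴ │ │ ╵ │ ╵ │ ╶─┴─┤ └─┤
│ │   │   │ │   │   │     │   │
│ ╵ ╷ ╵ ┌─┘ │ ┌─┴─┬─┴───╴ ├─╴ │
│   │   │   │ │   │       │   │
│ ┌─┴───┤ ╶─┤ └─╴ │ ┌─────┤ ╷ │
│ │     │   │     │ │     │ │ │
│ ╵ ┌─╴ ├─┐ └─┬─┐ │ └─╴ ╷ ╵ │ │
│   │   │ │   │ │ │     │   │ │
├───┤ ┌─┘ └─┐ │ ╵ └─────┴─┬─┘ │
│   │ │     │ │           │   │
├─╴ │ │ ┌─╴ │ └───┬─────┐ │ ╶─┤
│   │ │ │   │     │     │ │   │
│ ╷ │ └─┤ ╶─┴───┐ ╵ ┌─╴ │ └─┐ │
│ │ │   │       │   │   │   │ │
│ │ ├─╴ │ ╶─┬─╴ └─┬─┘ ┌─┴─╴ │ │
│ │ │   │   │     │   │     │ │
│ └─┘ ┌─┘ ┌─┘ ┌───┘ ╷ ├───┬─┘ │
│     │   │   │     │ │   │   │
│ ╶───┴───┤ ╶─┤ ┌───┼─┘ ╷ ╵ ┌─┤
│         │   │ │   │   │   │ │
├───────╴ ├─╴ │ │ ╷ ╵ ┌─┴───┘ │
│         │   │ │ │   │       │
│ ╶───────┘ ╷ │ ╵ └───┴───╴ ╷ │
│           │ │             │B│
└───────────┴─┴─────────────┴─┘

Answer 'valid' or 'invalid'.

Checking path validity:
Result: All consecutive moves are passable.

valid

Correct solution:

┌───┬─────────┬─────┬───┬─────┐
│A ↓│↱ → ↓    │     │   │     │
│ ╷ │ ┌─┐ ╶─┐ ╵ ┌─┬─┘ ╷ │ ╷ ╷ │
│ │↓│↑│ │↳ ↓│   │ │   │ │ │ │ │
├─┘ │ ╵ └─┐ ├─┐ │ │ ┌─┘ │ │ │ │
│↓ ↲│↑ ← ↰│↓│ │ │ │ │   │ │ │ │
│ ┌─┴─┬─╴ │ │ ╵ │ ╵ │ ╶─┴─┤ └─┤
│↓│↱ ↓│↱ ↑│↓│   │   │     │   │
│ ╵ ╷ ╵ ┌─┘ │ ┌─┴─┬─┴───╴ ├─╴ │
│↳ ↑│↳ ↑│↓ ↲│ │   │       │   │
│ ┌─┴───┤ ╶─┤ └─╴ │ ┌─────┤ ╷ │
│ │     │↳ ↓│     │ │     │ │ │
│ ╵ ┌─╴ ├─┐ └─┬─┐ │ └─╴ ╷ ╵ │ │
│   │   │ │↳ ↓│ │ │     │   │ │
├───┤ ┌─┘ └─┐ │ ╵ └─────┴─┬─┘ │
│   │ │     │↓│           │   │
├─╴ │ │ ┌─╴ │ └───┬─────┐ │ ╶─┤
│   │ │ │   │↳ → ↓│↱ → ↓│ │   │
│ ╷ │ └─┤ ╶─┴───┐ ╵ ┌─╴ │ └─┐ │
│ │ │   │       │↳ ↑│↓ ↲│   │ │
│ │ ├─╴ │ ╶─┬─╴ └─┬─┘ ┌─┴─╴ │ │
│ │ │   │   │     │↓ ↲│     │ │
│ └─┘ ┌─┘ ┌─┘ ┌───┘ ╷ ├───┬─┘ │
│     │   │   │↓ ← ↲│ │   │   │
│ ╶───┴───┤ ╶─┤ ┌───┼─┘ ╷ ╵ ┌─┤
│         │   │↓│   │   │   │ │
├───────╴ ├─╴ │ │ ╷ ╵ ┌─┴───┘ │
│         │   │↓│ │   │    ↱ ↓│
│ ╶───────┘ ╷ │ ╵ └───┴───╴ ╷ │
│           │ │↳ → → → → → ↑│B│
└───────────┴─┴─────────────┴─┘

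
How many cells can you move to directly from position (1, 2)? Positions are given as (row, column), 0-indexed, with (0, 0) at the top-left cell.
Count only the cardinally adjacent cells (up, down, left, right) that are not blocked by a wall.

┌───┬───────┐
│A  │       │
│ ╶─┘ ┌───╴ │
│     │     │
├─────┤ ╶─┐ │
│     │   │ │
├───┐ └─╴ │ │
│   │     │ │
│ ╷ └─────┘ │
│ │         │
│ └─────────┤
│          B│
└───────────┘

Checking passable neighbors of (1, 2):
Neighbors: (0, 2), (1, 1)
Count: 2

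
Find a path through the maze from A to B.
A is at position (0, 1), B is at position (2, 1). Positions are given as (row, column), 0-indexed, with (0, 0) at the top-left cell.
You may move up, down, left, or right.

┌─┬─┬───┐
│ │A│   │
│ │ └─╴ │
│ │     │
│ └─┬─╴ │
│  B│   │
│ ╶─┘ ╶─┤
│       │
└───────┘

Finding the shortest path from (0, 1) to (2, 1):
Path length: 10 steps
Directions: down → right → right → down → left → down → left → left → up → right

Solution:

┌─┬─┬───┐
│ │A│   │
│ │ └─╴ │
│ │↳ → ↓│
│ └─┬─╴ │
│↱ B│↓ ↲│
│ ╶─┘ ╶─┤
│↑ ← ↲  │
└───────┘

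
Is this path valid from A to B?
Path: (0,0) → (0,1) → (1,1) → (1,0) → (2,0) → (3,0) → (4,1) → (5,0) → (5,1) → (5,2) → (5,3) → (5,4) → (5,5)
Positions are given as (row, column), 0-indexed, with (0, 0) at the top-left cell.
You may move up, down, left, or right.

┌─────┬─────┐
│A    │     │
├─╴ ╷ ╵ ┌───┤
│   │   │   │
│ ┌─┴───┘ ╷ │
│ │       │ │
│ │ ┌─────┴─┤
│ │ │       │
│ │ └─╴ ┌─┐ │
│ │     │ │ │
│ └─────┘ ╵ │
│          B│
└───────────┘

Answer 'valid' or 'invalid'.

Checking path validity:
Result: Invalid move at step 6: cannot move from (3, 0) to (4, 1).

invalid

Correct solution:

┌─────┬─────┐
│A ↓  │     │
├─╴ ╷ ╵ ┌───┤
│↓ ↲│   │   │
│ ┌─┴───┘ ╷ │
│↓│       │ │
│ │ ┌─────┴─┤
│↓│ │       │
│ │ └─╴ ┌─┐ │
│↓│     │ │ │
│ └─────┘ ╵ │
│↳ → → → → B│
└───────────┘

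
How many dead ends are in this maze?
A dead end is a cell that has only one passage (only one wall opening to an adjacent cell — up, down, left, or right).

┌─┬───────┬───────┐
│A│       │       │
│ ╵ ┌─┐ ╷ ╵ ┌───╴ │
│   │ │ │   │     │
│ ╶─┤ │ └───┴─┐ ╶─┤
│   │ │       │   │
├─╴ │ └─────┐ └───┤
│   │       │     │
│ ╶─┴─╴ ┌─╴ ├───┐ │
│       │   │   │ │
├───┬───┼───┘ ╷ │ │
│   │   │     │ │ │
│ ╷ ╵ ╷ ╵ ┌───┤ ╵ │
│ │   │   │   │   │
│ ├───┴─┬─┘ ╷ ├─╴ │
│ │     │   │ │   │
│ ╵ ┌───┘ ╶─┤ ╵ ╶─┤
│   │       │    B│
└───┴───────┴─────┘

Checking each cell for number of passages:

Dead ends found at positions:
  (0, 0)
  (1, 2)
  (1, 6)
  (2, 8)
  (4, 4)
  (7, 3)
  (8, 2)
  (8, 5)
  (8, 8)
Total dead ends: 9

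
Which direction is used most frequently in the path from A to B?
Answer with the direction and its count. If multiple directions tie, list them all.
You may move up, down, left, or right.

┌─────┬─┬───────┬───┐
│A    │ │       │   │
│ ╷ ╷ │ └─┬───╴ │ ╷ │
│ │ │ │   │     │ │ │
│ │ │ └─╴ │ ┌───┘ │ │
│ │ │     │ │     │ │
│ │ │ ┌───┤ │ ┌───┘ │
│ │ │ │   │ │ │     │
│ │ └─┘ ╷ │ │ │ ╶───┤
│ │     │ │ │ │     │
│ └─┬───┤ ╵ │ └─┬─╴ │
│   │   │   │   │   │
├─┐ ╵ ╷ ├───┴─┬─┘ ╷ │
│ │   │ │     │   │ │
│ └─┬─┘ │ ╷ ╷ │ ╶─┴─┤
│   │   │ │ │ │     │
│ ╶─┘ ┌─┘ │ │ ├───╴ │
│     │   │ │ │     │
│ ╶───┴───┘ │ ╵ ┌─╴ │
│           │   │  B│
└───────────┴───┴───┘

Directions: down, down, down, down, down, right, down, right, up, right, down, down, left, down, left, left, down, right, right, right, right, right, up, up, up, right, down, down, down, right, up, right, right, down
Counts: {'down': 14, 'right': 12, 'up': 5, 'left': 3}
Most common: down (14 times)

Solution:

┌─────┬─┬───────┬───┐
│A    │ │       │   │
│ ╷ ╷ │ └─┬───╴ │ ╷ │
│↓│ │ │   │     │ │ │
│ │ │ └─╴ │ ┌───┘ │ │
│↓│ │     │ │     │ │
│ │ │ ┌───┤ │ ┌───┘ │
│↓│ │ │   │ │ │     │
│ │ └─┘ ╷ │ │ │ ╶───┤
│↓│     │ │ │ │     │
│ └─┬───┤ ╵ │ └─┬─╴ │
│↳ ↓│↱ ↓│   │   │   │
├─┐ ╵ ╷ ├───┴─┬─┘ ╷ │
│ │↳ ↑│↓│  ↱ ↓│   │ │
│ └─┬─┘ │ ╷ ╷ │ ╶─┴─┤
│   │↓ ↲│ │↑│↓│     │
│ ╶─┘ ┌─┘ │ │ ├───╴ │
│↓ ← ↲│   │↑│↓│↱ → ↓│
│ ╶───┴───┘ │ ╵ ┌─╴ │
│↳ → → → → ↑│↳ ↑│  B│
└───────────┴───┴───┘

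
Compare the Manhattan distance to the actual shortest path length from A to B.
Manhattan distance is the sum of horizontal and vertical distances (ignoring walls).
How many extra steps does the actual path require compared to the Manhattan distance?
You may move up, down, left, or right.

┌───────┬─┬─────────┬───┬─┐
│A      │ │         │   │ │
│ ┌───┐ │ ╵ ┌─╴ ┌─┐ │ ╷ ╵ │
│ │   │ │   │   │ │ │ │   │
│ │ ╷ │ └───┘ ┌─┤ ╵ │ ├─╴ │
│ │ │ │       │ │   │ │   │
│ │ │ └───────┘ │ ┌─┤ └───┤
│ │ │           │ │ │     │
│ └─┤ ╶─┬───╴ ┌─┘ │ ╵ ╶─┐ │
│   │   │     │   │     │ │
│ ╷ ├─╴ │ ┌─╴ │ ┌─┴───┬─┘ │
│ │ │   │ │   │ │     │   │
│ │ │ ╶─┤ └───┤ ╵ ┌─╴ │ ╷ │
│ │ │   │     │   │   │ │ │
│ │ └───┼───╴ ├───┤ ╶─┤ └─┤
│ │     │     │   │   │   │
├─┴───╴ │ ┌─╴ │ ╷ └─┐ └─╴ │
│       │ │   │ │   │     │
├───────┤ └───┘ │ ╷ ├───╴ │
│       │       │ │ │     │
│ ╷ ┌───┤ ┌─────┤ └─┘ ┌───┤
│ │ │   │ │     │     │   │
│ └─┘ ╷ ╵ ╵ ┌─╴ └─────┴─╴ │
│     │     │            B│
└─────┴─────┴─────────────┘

Manhattan distance: |11 - 0| + |12 - 0| = 23
Actual path length: 59
Extra steps: 59 - 23 = 36

Solution:

┌───────┬─┬─────────┬───┬─┐
│A → → ↓│ │    ↱ → ↓│   │ │
│ ┌───┐ │ ╵ ┌─╴ ┌─┐ │ ╷ ╵ │
│ │   │↓│   │↱ ↑│ │↓│ │   │
│ │ ╷ │ └───┘ ┌─┤ ╵ │ ├─╴ │
│ │ │ │↳ → → ↑│ │↓ ↲│ │   │
│ │ │ └───────┘ │ ┌─┤ └───┤
│ │ │           │↓│ │     │
│ └─┤ ╶─┬───╴ ┌─┘ │ ╵ ╶─┐ │
│   │   │     │↓ ↲│     │ │
│ ╷ ├─╴ │ ┌─╴ │ ┌─┴───┬─┘ │
│ │ │   │ │   │↓│↱ → ↓│   │
│ │ │ ╶─┤ └───┤ ╵ ┌─╴ │ ╷ │
│ │ │   │     │↳ ↑│↓ ↲│ │ │
│ │ └───┼───╴ ├───┤ ╶─┤ └─┤
│ │     │     │↓ ↰│↳ ↓│   │
├─┴───╴ │ ┌─╴ │ ╷ └─┐ └─╴ │
│       │ │   │↓│↑  │↳ → ↓│
├───────┤ └───┘ │ ╷ ├───╴ │
│       │↓ ← ← ↲│↑│ │↓ ← ↲│
│ ╷ ┌───┤ ┌─────┤ └─┘ ┌───┤
│ │ │   │↓│↱ → ↓│↑ ← ↲│   │
│ └─┘ ╷ ╵ ╵ ┌─╴ └─────┴─╴ │
│     │  ↳ ↑│  ↳ → → → → B│
└─────┴─────┴─────────────┘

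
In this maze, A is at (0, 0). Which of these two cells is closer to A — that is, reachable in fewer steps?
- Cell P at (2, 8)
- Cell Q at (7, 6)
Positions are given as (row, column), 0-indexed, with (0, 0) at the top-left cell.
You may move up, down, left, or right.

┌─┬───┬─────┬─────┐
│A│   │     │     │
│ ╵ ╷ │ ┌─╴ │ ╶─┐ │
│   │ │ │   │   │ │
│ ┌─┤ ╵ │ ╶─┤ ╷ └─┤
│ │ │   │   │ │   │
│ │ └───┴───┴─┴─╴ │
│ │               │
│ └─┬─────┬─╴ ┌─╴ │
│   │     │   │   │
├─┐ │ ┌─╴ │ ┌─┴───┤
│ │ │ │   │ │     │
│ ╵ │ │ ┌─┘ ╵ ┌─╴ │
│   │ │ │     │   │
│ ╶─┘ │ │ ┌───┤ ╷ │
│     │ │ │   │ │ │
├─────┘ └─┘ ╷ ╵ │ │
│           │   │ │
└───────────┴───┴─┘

Shortest path A → P at (2, 8): 42 steps
Shortest path A → Q at (7, 6): 25 steps

Q is closer (25 steps vs 42 steps).

Path to P:

┌─┬───┬─────┬─────┐
│A│   │     │     │
│ ╵ ╷ │ ┌─╴ │ ╶─┐ │
│↓  │ │ │   │   │ │
│ ┌─┤ ╵ │ ╶─┤ ╷ └─┤
│↓│ │   │   │ │  P│
│ │ └───┴───┴─┴─╴ │
│↓│          ↱ → ↑│
│ └─┬─────┬─╴ ┌─╴ │
│↳ ↓│↱ → ↓│↱ ↑│   │
├─┐ │ ┌─╴ │ ┌─┴───┤
│ │↓│↑│↓ ↲│↑│↓ ← ↰│
│ ╵ │ │ ┌─┘ ╵ ┌─╴ │
│↓ ↲│↑│↓│  ↑ ↲│↱ ↑│
│ ╶─┘ │ │ ┌───┤ ╷ │
│↳ → ↑│↓│ │↱ ↓│↑│ │
├─────┘ └─┘ ╷ ╵ │ │
│      ↳ → ↑│↳ ↑│ │
└───────────┴───┴─┘

Path to Q:

┌─┬───┬─────┬─────┐
│A│   │     │     │
│ ╵ ╷ │ ┌─╴ │ ╶─┐ │
│↓  │ │ │   │   │ │
│ ┌─┤ ╵ │ ╶─┤ ╷ └─┤
│↓│ │   │   │ │   │
│ │ └───┴───┴─┴─╴ │
│↓│               │
│ └─┬─────┬─╴ ┌─╴ │
│↳ ↓│↱ → ↓│   │   │
├─┐ │ ┌─╴ │ ┌─┴───┤
│ │↓│↑│↓ ↲│ │     │
│ ╵ │ │ ┌─┘ ╵ ┌─╴ │
│↓ ↲│↑│↓│     │   │
│ ╶─┘ │ │ ┌───┤ ╷ │
│↳ → ↑│↓│ │↱ Q│ │ │
├─────┘ └─┘ ╷ ╵ │ │
│      ↳ → ↑│   │ │
└───────────┴───┴─┘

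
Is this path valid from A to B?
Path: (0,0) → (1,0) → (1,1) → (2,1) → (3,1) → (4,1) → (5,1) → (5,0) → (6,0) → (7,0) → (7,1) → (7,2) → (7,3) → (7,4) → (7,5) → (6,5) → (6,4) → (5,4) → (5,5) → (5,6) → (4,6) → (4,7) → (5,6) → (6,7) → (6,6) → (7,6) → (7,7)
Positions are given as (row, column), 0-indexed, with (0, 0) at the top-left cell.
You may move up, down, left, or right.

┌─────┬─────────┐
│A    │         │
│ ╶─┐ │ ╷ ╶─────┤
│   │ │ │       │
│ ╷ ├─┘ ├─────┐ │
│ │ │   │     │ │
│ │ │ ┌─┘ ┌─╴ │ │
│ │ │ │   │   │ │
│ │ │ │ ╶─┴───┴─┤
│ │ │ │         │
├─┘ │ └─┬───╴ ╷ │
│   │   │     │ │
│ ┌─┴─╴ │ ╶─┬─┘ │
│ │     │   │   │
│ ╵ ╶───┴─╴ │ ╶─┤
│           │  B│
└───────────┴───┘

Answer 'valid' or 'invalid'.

Checking path validity:
Result: Invalid move at step 22: cannot move from (4, 7) to (5, 6).

invalid

Correct solution:

┌─────┬─────────┐
│A    │         │
│ ╶─┐ │ ╷ ╶─────┤
│↳ ↓│ │ │       │
│ ╷ ├─┘ ├─────┐ │
│ │↓│   │     │ │
│ │ │ ┌─┘ ┌─╴ │ │
│ │↓│ │   │   │ │
│ │ │ │ ╶─┴───┴─┤
│ │↓│ │      ↱ ↓│
├─┘ │ └─┬───╴ ╷ │
│↓ ↲│   │↱ → ↑│↓│
│ ┌─┴─╴ │ ╶─┬─┘ │
│↓│     │↑ ↰│↓ ↲│
│ ╵ ╶───┴─╴ │ ╶─┤
│↳ → → → → ↑│↳ B│
└───────────┴───┘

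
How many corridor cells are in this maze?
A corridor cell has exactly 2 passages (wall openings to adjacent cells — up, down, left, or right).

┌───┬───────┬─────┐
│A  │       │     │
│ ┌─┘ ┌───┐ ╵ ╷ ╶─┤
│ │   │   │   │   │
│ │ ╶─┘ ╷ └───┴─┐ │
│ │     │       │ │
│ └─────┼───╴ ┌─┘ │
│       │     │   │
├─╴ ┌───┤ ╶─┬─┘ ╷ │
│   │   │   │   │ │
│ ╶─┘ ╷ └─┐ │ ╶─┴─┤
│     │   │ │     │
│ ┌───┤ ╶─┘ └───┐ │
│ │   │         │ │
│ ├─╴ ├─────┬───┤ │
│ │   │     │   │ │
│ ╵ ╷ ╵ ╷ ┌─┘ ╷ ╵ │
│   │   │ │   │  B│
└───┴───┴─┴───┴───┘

Counting cells with exactly 2 passages:
Total corridor cells: 61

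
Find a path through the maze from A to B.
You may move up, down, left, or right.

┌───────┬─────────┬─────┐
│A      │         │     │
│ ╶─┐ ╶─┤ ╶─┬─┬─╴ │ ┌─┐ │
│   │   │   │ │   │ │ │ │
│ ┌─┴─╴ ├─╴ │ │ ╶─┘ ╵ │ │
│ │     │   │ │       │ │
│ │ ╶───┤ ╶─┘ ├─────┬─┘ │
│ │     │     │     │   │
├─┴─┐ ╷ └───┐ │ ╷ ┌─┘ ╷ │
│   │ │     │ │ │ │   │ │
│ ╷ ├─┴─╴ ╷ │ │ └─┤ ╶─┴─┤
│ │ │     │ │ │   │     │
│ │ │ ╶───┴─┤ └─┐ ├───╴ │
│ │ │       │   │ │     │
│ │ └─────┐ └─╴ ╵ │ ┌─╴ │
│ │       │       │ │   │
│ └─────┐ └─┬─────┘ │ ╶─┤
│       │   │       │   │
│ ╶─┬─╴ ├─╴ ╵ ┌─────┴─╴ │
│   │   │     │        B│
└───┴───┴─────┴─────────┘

Finding the shortest path through the maze:
Path length: 62 steps
Directions: right → right → down → right → down → left → left → down → right → right → down → right → down → left → left → down → right → right → right → down → right → right → up → left → up → up → up → left → left → up → right → up → left → up → right → right → right → right → down → left → down → right → right → up → up → right → right → down → down → down → left → down → left → down → right → right → down → down → left → down → right → down

Solution:

┌───────┬─────────┬─────┐
│A → ↓  │↱ → → → ↓│↱ → ↓│
│ ╶─┐ ╶─┤ ╶─┬─┬─╴ │ ┌─┐ │
│   │↳ ↓│↑ ↰│ │↓ ↲│↑│ │↓│
│ ┌─┴─╴ ├─╴ │ │ ╶─┘ ╵ │ │
│ │↓ ← ↲│↱ ↑│ │↳ → ↑  │↓│
│ │ ╶───┤ ╶─┘ ├─────┬─┘ │
│ │↳ → ↓│↑ ← ↰│     │↓ ↲│
├─┴─┐ ╷ └───┐ │ ╷ ┌─┘ ╷ │
│   │ │↳ ↓  │↑│ │ │↓ ↲│ │
│ ╷ ├─┴─╴ ╷ │ │ └─┤ ╶─┴─┤
│ │ │↓ ← ↲│ │↑│   │↳ → ↓│
│ │ │ ╶───┴─┤ └─┐ ├───╴ │
│ │ │↳ → → ↓│↑ ↰│ │    ↓│
│ │ └─────┐ └─╴ ╵ │ ┌─╴ │
│ │       │↳ → ↑  │ │↓ ↲│
│ └─────┐ └─┬─────┘ │ ╶─┤
│       │   │       │↳ ↓│
│ ╶─┬─╴ ├─╴ ╵ ┌─────┴─╴ │
│   │   │     │        B│
└───┴───┴─────┴─────────┘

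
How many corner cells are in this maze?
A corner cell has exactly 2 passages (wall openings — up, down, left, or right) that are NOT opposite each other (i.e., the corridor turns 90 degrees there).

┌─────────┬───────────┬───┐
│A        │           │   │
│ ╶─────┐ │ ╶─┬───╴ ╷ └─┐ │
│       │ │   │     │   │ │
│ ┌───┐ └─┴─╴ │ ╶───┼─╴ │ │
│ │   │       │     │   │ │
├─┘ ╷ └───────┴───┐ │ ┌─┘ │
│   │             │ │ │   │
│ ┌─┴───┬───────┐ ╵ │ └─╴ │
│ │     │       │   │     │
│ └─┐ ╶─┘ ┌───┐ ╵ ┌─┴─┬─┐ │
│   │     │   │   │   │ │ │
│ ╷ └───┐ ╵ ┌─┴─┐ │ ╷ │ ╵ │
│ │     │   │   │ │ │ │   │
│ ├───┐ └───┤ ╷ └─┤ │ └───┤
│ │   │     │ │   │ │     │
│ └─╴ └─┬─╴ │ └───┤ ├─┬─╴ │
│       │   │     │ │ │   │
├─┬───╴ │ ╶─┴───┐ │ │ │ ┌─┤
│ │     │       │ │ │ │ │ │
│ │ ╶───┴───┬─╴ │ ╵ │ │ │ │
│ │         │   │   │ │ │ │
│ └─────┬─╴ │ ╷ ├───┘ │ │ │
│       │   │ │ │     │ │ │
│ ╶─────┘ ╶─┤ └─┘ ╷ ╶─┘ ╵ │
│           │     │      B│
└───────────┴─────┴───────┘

Counting corner cells (2 non-opposite passages):
Total corners: 74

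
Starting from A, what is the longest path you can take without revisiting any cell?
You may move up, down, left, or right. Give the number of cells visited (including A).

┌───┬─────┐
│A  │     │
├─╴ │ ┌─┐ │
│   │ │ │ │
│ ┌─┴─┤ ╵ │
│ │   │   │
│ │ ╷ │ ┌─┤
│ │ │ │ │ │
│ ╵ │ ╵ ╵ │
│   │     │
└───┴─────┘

Finding longest simple path using DFS:
Start: (0, 0)
Longest path visits 22 cells
Path: A → right → down → left → down → down → down → right → up → up → right → down → down → right → up → up → right → up → up → left → left → down

Solution:

┌───┬─────┐
│A ↓│↓ ← ↰│
├─╴ │ ┌─┐ │
│↓ ↲│B│ │↑│
│ ┌─┴─┤ ╵ │
│↓│↱ ↓│↱ ↑│
│ │ ╷ │ ┌─┤
│↓│↑│↓│↑│ │
│ ╵ │ ╵ ╵ │
│↳ ↑│↳ ↑  │
└───┴─────┘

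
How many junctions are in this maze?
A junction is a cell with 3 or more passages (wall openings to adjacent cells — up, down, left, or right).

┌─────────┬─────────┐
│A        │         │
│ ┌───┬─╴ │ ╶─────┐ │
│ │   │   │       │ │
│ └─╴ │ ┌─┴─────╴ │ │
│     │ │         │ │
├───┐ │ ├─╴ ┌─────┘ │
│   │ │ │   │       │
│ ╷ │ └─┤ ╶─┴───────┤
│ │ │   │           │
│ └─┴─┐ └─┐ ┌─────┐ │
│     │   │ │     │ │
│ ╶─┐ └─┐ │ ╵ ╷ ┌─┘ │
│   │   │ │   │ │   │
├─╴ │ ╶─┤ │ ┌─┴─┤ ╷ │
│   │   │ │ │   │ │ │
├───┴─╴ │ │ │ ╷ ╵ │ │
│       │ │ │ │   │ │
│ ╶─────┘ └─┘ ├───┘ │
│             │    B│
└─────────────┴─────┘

Checking each cell for number of passages:

Junctions found (3+ passages):
  (2, 2): 3 passages
  (2, 5): 3 passages
  (4, 5): 3 passages
  (5, 0): 3 passages
  (5, 7): 3 passages
  (6, 2): 3 passages
  (6, 5): 3 passages
  (6, 9): 3 passages
  (9, 4): 3 passages
Total junctions: 9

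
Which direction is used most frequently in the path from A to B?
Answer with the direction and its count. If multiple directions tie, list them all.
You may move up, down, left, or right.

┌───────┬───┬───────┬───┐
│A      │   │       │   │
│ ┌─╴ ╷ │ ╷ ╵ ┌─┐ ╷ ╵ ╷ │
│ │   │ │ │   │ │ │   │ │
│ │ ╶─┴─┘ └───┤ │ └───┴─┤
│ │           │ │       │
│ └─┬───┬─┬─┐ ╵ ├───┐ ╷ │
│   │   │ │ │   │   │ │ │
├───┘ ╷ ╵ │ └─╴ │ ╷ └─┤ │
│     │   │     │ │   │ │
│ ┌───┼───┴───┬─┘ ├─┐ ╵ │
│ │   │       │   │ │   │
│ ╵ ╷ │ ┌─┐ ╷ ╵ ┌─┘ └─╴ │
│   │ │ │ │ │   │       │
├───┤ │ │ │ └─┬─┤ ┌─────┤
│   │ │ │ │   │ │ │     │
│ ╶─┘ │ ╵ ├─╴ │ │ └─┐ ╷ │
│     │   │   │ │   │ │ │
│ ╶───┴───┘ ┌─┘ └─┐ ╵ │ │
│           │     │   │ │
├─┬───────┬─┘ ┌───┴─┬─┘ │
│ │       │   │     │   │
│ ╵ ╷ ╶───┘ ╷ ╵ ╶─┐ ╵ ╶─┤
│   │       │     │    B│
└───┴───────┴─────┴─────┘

Directions: right, right, down, left, down, right, right, right, up, up, right, down, right, up, right, right, down, down, right, right, right, down, down, down, down, left, left, left, down, down, right, down, right, up, up, right, down, down, down, left, down, right
Counts: {'right': 16, 'down': 16, 'left': 5, 'up': 5}
Most common: down and right (tied at 16 times each)

Solution:

┌───────┬───┬───────┬───┐
│A → ↓  │↱ ↓│↱ → ↓  │   │
│ ┌─╴ ╷ │ ╷ ╵ ┌─┐ ╷ ╵ ╷ │
│ │↓ ↲│ │↑│↳ ↑│ │↓│   │ │
│ │ ╶─┴─┘ └───┤ │ └───┴─┤
│ │↳ → → ↑    │ │↳ → → ↓│
│ └─┬───┬─┬─┐ ╵ ├───┐ ╷ │
│   │   │ │ │   │   │ │↓│
├───┘ ╷ ╵ │ └─╴ │ ╷ └─┤ │
│     │   │     │ │   │↓│
│ ┌───┼───┴───┬─┘ ├─┐ ╵ │
│ │   │       │   │ │  ↓│
│ ╵ ╷ │ ┌─┐ ╷ ╵ ┌─┘ └─╴ │
│   │ │ │ │ │   │↓ ← ← ↲│
├───┤ │ │ │ └─┬─┤ ┌─────┤
│   │ │ │ │   │ │↓│  ↱ ↓│
│ ╶─┘ │ ╵ ├─╴ │ │ └─┐ ╷ │
│     │   │   │ │↳ ↓│↑│↓│
│ ╶───┴───┘ ┌─┘ └─┐ ╵ │ │
│           │     │↳ ↑│↓│
├─┬───────┬─┘ ┌───┴─┬─┘ │
│ │       │   │     │↓ ↲│
│ ╵ ╷ ╶───┘ ╷ ╵ ╶─┐ ╵ ╶─┤
│   │       │     │  ↳ B│
└───┴───────┴─────┴─────┘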